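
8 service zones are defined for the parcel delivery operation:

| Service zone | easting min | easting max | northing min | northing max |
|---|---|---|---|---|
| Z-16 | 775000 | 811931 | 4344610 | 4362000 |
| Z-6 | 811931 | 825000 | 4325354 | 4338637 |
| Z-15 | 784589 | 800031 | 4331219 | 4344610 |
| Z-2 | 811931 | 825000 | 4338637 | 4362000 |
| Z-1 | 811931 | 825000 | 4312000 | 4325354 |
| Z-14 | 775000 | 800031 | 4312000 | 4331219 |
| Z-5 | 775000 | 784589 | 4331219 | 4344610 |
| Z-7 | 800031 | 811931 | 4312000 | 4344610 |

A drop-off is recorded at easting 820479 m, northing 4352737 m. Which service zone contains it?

The point has easting = 820479 and northing = 4352737.
Only Z-2 satisfies 811931 ≤ easting ≤ 825000 and 4338637 ≤ northing ≤ 4362000.

Z-2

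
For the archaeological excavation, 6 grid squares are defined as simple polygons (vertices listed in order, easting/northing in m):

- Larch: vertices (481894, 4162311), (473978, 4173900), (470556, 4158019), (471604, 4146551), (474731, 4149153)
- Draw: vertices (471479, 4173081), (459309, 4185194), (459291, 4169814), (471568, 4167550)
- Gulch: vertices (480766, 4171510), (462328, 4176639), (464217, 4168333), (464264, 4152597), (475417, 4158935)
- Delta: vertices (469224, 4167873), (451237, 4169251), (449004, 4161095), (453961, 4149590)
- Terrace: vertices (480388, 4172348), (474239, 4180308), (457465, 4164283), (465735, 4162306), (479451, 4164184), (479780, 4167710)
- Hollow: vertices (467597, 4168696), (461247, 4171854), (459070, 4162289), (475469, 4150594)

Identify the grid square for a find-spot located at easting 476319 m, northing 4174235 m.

Terrace

Cast a ray rightward from (476319, 4174235). For each polygon, the edges (by vertex number in listed order) whose endpoints lie on opposite sides of northing = 4174235, where each meets that height, and whether that is right or left of the point:
Larch: no edge straddles that height → 0 crossings.
Draw: 1–2 at easting≈470319.6 (left), 2–3 at easting≈459296.2 (left) → 0 crossings.
Gulch: 1–2 at easting≈470970.0 (left), 2–3 at easting≈462874.7 (left) → 0 crossings.
Delta: no edge straddles that height → 0 crossings.
Terrace: 1–2 at easting≈478930.3 (right), 2–3 at easting≈467882.2 (left) → 1 crossing.
Hollow: no edge straddles that height → 0 crossings.
Only Terrace has an odd count, so the point is inside Terrace.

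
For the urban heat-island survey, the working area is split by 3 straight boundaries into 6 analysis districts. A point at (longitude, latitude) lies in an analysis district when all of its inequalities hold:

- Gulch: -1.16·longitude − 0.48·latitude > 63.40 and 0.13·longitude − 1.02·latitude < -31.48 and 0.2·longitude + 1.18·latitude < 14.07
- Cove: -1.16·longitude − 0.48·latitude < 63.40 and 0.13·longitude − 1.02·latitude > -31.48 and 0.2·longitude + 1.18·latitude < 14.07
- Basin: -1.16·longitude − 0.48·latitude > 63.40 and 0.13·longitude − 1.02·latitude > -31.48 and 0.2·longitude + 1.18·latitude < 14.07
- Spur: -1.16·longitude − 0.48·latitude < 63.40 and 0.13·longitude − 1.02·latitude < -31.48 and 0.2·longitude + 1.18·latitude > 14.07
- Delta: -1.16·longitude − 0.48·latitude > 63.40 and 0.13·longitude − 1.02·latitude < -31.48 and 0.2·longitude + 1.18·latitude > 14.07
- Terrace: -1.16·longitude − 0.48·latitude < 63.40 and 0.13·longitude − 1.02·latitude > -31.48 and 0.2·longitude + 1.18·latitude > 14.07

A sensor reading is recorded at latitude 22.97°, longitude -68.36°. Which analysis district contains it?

Gulch

-1.16·-68.36 − 0.48·22.97 = 68.272, which is > 63.40
0.13·-68.36 − 1.02·22.97 = -32.316, which is < -31.48
0.2·-68.36 + 1.18·22.97 = 13.433, which is < 14.07
This sign pattern matches Gulch.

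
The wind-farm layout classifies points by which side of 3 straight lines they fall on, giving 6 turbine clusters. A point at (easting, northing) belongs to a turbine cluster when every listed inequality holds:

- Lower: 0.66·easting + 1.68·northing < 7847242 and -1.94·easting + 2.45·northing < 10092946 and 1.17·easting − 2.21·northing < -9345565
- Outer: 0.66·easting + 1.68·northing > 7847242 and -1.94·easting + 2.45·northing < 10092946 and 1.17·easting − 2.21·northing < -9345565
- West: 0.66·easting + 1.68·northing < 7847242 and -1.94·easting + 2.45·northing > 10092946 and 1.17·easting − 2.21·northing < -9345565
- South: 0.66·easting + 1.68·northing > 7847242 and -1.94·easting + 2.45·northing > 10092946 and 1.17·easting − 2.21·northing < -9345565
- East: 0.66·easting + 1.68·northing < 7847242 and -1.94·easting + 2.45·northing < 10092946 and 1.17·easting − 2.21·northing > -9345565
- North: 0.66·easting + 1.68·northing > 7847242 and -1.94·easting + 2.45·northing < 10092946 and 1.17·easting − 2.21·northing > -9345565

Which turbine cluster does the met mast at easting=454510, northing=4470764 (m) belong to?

Lower

0.66·454510 + 1.68·4470764 = 7810860.120, which is < 7847242
-1.94·454510 + 2.45·4470764 = 10071622.400, which is < 10092946
1.17·454510 − 2.21·4470764 = -9348611.740, which is < -9345565
This sign pattern matches Lower.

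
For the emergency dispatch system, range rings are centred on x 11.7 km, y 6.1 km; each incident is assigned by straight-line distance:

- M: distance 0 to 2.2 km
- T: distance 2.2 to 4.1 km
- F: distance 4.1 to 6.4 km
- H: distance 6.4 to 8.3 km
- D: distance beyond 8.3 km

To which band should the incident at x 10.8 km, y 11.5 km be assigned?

Distance = √((10.8−11.7)² + (11.5−6.1)²) = √(0.810 + 29.160) = 5.474 km.
4.1 ≤ 5.474 < 6.4 → F.

F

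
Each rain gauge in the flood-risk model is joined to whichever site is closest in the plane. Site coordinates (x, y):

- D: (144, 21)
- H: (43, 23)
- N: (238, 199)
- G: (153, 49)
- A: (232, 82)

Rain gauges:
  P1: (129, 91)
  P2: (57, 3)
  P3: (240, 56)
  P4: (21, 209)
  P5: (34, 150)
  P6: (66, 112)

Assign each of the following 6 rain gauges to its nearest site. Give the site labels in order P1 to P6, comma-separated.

G, H, A, H, H, H

P1 → G (d²=2340.00)
P2 → H (d²=596.00)
P3 → A (d²=740.00)
P4 → H (d²=35080.00)
P5 → H (d²=16210.00)
P6 → H (d²=8450.00)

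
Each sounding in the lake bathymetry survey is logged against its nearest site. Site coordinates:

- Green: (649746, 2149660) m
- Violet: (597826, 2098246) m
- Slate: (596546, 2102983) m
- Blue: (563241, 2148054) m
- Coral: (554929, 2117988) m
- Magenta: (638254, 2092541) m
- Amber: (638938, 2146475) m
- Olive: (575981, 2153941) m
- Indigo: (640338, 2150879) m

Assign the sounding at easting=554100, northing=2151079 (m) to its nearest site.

Squared distances to each site:
Green: 9150170877.000; Violet: 4703288965.000; Slate: 4114888132.000; Blue: 92708506.000; Coral: 1095701522.000; Magenta: 10508593160.000; Amber: 7218683060.000; Olive: 486969205.000; Indigo: 7437032644.000.
Minimum at Blue.

Blue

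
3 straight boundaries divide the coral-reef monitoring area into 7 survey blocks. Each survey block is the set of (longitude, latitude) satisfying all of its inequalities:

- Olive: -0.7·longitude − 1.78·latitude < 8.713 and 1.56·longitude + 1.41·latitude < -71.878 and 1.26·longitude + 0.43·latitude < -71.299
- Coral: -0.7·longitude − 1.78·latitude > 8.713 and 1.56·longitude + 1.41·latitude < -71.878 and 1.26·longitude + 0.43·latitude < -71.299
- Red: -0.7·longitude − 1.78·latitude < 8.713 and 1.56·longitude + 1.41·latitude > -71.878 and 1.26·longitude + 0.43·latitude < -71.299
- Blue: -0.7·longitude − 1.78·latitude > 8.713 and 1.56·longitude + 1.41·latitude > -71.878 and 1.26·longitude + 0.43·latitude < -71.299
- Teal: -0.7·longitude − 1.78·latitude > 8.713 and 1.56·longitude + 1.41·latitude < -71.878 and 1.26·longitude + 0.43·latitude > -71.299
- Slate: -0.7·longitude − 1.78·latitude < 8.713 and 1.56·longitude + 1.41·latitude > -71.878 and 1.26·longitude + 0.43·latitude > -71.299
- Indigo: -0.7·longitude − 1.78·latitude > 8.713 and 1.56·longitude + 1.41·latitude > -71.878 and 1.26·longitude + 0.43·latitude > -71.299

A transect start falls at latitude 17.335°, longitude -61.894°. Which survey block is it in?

-0.7·-61.894 − 1.78·17.335 = 12.469, which is > 8.713
1.56·-61.894 + 1.41·17.335 = -72.112, which is < -71.878
1.26·-61.894 + 0.43·17.335 = -70.532, which is > -71.299
This sign pattern matches Teal.

Teal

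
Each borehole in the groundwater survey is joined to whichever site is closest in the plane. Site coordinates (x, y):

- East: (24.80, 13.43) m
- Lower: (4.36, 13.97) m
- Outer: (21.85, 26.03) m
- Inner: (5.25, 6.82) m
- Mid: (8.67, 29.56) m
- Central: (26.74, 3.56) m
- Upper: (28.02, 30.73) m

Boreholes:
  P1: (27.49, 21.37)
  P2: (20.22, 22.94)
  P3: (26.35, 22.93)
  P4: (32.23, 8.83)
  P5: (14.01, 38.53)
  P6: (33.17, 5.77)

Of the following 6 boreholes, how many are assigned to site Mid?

1

P1 → Outer
P2 → Outer
P3 → Outer
P4 → Central
P5 → Mid
P6 → Central
1 of the 6 goes to Mid.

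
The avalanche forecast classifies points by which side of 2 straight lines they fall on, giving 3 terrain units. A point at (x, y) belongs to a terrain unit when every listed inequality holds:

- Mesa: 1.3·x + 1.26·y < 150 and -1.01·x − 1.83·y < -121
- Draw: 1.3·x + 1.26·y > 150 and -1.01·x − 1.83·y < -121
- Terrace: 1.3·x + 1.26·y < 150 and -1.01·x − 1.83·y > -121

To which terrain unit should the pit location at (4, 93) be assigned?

Mesa

1.3·4 + 1.26·93 = 122.380, which is < 150
-1.01·4 − 1.83·93 = -174.230, which is < -121
This sign pattern matches Mesa.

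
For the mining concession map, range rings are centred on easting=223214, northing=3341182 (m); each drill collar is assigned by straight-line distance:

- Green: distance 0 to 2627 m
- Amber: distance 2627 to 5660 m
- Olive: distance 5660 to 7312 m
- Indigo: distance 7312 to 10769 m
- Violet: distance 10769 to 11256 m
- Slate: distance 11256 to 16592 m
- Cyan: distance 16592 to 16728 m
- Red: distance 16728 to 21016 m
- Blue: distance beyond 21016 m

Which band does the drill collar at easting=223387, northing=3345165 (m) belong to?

Distance = √((223387−223214)² + (3345165−3341182)²) = √(29929.000 + 15864289.000) = 3986.755 m.
2627 ≤ 3986.755 < 5660 → Amber.

Amber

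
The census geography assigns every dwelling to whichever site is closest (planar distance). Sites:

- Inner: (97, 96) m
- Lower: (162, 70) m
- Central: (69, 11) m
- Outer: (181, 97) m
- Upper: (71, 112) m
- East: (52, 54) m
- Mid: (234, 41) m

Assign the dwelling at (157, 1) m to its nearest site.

Lower

Squared distances to each site:
Inner: 12625.000; Lower: 4786.000; Central: 7844.000; Outer: 9792.000; Upper: 19717.000; East: 13834.000; Mid: 7529.000.
Minimum at Lower.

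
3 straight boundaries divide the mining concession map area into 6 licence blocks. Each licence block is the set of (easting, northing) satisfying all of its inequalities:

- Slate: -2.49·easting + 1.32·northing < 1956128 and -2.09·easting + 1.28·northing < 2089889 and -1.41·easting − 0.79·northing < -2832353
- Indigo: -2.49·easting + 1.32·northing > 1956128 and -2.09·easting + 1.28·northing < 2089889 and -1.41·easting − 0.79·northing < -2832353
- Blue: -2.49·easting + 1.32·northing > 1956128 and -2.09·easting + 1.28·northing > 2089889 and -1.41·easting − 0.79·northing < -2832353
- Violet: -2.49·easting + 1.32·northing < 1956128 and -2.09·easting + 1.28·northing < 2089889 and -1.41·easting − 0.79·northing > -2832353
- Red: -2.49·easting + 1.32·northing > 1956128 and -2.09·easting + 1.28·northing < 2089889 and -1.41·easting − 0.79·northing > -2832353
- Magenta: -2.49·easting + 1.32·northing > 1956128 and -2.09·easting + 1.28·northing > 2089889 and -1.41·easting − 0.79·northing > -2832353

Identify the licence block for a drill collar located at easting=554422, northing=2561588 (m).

Magenta

-2.49·554422 + 1.32·2561588 = 2000785.380, which is > 1956128
-2.09·554422 + 1.28·2561588 = 2120090.660, which is > 2089889
-1.41·554422 − 0.79·2561588 = -2805389.540, which is > -2832353
This sign pattern matches Magenta.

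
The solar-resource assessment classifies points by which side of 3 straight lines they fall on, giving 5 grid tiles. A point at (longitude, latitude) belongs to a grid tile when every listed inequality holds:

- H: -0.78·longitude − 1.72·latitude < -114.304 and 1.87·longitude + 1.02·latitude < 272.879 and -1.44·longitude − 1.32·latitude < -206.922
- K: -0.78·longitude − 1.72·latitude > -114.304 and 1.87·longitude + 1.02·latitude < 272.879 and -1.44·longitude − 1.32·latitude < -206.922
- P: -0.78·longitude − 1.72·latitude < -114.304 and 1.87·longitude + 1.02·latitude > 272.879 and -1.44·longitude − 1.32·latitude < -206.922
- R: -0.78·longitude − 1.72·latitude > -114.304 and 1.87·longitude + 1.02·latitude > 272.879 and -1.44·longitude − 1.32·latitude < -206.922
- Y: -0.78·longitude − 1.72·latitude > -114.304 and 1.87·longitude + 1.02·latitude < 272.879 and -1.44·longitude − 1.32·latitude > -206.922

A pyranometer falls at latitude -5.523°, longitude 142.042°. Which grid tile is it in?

-0.78·142.042 − 1.72·-5.523 = -101.293, which is > -114.304
1.87·142.042 + 1.02·-5.523 = 259.985, which is < 272.879
-1.44·142.042 − 1.32·-5.523 = -197.250, which is > -206.922
This sign pattern matches Y.

Y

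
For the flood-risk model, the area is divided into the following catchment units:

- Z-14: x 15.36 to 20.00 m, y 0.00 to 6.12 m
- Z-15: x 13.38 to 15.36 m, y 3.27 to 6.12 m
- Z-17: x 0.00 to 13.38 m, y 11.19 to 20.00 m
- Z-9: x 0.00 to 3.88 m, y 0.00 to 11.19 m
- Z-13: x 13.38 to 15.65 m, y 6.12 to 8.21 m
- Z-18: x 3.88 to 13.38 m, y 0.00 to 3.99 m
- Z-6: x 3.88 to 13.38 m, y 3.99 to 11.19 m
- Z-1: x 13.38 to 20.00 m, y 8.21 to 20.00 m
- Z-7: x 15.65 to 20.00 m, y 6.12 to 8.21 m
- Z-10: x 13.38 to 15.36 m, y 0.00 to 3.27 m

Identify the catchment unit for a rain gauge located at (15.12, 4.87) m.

The point has x = 15.12 and y = 4.87.
Only Z-15 satisfies 13.38 ≤ x ≤ 15.36 and 3.27 ≤ y ≤ 6.12.

Z-15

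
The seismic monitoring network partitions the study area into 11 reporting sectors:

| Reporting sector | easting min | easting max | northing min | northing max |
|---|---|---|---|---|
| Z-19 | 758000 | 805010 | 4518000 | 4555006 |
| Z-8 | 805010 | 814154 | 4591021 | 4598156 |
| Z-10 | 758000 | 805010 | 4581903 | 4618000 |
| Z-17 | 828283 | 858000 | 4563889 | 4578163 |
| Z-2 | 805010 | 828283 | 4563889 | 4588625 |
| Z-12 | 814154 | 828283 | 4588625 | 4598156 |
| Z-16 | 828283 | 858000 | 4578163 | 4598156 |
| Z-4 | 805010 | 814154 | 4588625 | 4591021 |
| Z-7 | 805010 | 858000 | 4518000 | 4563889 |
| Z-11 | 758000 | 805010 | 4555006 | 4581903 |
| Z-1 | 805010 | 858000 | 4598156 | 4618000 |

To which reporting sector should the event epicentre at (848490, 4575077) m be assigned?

The point has easting = 848490 and northing = 4575077.
Only Z-17 satisfies 828283 ≤ easting ≤ 858000 and 4563889 ≤ northing ≤ 4578163.

Z-17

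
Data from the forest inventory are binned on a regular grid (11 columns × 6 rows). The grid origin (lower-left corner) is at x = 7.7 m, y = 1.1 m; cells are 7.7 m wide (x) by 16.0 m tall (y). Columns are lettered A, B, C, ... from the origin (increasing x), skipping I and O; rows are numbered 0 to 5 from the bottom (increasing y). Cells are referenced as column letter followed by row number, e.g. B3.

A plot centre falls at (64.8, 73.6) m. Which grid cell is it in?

H4

Column index: ⌊(64.8 − 7.7) / 7.7⌋ = ⌊7.416⌋ = 7 → column H
Row offset from origin: ⌊(73.6 − 1.1) / 16.0⌋ = ⌊4.531⌋ = 4 → row 4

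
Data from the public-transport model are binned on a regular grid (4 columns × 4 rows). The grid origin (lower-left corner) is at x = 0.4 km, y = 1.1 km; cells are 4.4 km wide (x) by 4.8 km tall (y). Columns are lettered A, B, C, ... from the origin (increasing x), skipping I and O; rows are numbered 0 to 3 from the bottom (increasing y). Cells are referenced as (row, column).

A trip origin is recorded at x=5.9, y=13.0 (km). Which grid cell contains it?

Column index: ⌊(5.9 − 0.4) / 4.4⌋ = ⌊1.250⌋ = 1 → column B
Row offset from origin: ⌊(13.0 − 1.1) / 4.8⌋ = ⌊2.479⌋ = 2 → row 2

(2, B)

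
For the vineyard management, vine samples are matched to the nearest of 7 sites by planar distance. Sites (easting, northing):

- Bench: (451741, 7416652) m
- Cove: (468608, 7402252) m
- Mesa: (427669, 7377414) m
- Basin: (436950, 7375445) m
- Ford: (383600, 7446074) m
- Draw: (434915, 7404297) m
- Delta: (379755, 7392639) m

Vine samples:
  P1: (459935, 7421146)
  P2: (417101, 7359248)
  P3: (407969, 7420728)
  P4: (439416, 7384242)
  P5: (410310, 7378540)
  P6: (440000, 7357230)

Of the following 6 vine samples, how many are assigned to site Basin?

2

P1 → Bench
P2 → Mesa
P3 → Draw
P4 → Basin
P5 → Mesa
P6 → Basin
2 of the 6 go to Basin.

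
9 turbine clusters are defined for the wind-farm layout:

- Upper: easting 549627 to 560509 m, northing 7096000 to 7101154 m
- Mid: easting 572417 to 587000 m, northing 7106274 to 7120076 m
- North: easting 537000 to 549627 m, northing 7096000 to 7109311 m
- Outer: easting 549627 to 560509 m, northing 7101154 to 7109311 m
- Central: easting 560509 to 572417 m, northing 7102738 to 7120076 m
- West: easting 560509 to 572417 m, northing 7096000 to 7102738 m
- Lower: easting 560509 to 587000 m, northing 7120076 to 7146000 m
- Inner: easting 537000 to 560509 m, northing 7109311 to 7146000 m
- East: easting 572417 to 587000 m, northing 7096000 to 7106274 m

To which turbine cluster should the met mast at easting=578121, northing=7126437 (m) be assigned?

Lower

The point has easting = 578121 and northing = 7126437.
Only Lower satisfies 560509 ≤ easting ≤ 587000 and 7120076 ≤ northing ≤ 7146000.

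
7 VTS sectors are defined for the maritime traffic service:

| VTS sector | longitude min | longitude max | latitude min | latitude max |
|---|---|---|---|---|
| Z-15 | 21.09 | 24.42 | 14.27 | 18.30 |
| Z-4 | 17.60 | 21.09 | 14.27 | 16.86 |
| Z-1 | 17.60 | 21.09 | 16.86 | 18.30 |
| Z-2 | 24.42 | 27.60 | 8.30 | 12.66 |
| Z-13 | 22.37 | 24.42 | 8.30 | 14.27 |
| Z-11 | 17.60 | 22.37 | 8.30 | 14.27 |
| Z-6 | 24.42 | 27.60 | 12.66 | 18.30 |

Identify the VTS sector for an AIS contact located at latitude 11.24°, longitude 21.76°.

The point has longitude = 21.76 and latitude = 11.24.
Only Z-11 satisfies 17.60 ≤ longitude ≤ 22.37 and 8.30 ≤ latitude ≤ 14.27.

Z-11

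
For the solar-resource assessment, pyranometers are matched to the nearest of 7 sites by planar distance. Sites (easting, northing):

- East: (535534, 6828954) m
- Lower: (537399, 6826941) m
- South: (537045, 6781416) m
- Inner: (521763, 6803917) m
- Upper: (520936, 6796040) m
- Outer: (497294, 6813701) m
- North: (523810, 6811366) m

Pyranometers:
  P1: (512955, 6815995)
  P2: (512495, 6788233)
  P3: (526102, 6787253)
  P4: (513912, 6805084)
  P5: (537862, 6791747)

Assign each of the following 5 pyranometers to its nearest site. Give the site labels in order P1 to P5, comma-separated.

North, Upper, Upper, Inner, South

P1 → North (d²=139258666.00)
P2 → Upper (d²=132199730.00)
P3 → Upper (d²=103898925.00)
P4 → Inner (d²=63000090.00)
P5 → South (d²=107397050.00)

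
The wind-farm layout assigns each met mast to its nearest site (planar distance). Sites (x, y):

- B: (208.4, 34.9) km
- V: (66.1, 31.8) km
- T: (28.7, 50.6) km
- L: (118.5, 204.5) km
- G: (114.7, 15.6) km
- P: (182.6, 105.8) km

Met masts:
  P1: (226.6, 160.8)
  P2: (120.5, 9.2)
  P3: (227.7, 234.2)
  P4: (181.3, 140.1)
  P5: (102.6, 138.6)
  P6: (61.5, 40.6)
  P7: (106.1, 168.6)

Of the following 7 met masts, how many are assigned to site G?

P1 → P
P2 → G
P3 → L
P4 → P
P5 → L
P6 → V
P7 → L
1 of the 7 goes to G.

1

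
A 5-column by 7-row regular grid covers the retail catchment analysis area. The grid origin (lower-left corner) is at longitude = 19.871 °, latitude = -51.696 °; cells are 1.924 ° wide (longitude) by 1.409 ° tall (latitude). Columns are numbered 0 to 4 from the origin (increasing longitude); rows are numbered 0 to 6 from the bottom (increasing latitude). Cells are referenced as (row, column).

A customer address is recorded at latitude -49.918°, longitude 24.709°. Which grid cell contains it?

Column index: ⌊(24.709 − 19.871) / 1.924⌋ = ⌊2.515⌋ = 2
Row offset from origin: ⌊(-49.918 − -51.696) / 1.409⌋ = ⌊1.262⌋ = 1 → row 1

(1, 2)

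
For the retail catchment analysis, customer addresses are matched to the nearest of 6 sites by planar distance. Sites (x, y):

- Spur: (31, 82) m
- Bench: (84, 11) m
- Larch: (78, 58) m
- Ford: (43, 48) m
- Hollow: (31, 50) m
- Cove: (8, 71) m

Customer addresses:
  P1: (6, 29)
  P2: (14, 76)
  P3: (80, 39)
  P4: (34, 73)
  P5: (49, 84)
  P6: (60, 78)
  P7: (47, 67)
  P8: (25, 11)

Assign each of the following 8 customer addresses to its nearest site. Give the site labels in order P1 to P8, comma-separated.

P1 → Hollow (d²=1066.00)
P2 → Cove (d²=61.00)
P3 → Larch (d²=365.00)
P4 → Spur (d²=90.00)
P5 → Spur (d²=328.00)
P6 → Larch (d²=724.00)
P7 → Ford (d²=377.00)
P8 → Hollow (d²=1557.00)

Hollow, Cove, Larch, Spur, Spur, Larch, Ford, Hollow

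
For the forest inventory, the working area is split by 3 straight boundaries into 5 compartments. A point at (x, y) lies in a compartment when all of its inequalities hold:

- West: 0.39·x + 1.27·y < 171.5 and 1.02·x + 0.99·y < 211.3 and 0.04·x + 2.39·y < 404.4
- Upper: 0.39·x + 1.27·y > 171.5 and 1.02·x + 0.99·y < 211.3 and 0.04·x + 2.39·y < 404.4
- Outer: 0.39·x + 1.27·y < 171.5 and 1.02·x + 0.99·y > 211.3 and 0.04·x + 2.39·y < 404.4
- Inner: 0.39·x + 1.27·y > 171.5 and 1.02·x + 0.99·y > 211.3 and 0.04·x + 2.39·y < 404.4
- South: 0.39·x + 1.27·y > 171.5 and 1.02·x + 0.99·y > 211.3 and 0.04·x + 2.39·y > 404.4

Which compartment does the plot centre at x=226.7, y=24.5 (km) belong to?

Outer

0.39·226.7 + 1.27·24.5 = 119.528, which is < 171.5
1.02·226.7 + 0.99·24.5 = 255.489, which is > 211.3
0.04·226.7 + 2.39·24.5 = 67.623, which is < 404.4
This sign pattern matches Outer.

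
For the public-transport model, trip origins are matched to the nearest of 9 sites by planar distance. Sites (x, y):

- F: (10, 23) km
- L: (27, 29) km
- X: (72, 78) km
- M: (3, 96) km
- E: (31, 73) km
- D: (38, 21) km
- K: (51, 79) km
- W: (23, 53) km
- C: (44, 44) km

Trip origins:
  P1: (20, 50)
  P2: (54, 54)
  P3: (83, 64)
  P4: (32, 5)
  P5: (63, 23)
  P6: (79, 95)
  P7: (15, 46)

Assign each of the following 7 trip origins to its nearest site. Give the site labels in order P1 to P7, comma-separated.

W, C, X, D, D, X, W

P1 → W (d²=18.00)
P2 → C (d²=200.00)
P3 → X (d²=317.00)
P4 → D (d²=292.00)
P5 → D (d²=629.00)
P6 → X (d²=338.00)
P7 → W (d²=113.00)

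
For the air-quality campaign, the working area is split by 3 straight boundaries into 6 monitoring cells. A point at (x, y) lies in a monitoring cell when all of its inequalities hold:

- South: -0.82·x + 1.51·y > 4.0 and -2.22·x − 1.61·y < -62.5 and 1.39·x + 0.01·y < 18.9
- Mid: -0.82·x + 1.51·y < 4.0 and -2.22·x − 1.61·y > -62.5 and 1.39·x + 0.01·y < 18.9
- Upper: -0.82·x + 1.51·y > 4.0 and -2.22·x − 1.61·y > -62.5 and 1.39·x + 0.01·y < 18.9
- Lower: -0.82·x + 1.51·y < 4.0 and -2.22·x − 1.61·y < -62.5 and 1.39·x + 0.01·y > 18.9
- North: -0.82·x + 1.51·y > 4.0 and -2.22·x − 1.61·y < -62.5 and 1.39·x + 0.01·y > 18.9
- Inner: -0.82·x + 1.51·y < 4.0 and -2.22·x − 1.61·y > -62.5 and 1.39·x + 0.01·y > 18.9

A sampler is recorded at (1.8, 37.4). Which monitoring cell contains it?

South

-0.82·1.8 + 1.51·37.4 = 54.998, which is > 4.0
-2.22·1.8 − 1.61·37.4 = -64.210, which is < -62.5
1.39·1.8 + 0.01·37.4 = 2.876, which is < 18.9
This sign pattern matches South.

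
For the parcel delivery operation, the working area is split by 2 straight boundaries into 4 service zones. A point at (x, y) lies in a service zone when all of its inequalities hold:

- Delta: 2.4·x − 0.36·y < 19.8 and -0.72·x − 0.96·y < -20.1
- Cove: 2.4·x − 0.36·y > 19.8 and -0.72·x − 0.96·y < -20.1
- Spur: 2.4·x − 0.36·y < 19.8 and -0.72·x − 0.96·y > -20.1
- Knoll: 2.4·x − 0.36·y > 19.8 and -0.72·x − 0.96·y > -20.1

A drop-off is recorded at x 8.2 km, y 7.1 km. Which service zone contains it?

Spur

2.4·8.2 − 0.36·7.1 = 17.124, which is < 19.8
-0.72·8.2 − 0.96·7.1 = -12.720, which is > -20.1
This sign pattern matches Spur.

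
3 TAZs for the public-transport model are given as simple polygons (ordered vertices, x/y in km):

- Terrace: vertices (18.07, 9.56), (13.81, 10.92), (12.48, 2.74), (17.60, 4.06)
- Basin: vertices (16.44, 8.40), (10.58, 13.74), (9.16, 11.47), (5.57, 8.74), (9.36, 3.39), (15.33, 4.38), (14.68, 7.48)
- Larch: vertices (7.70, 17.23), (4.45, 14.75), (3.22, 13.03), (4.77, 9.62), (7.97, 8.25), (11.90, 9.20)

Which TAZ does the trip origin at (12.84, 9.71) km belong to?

Cast a ray rightward from (12.84, 9.71). For each polygon, the edges (by vertex number in listed order) whose endpoints lie on opposite sides of y = 9.71, where each meets that height, and whether that is right or left of the point:
Terrace: 1–2 at x≈17.600 (right), 2–3 at x≈13.613 (right) → 2 crossings.
Basin: 1–2 at x≈15.002 (right), 3–4 at x≈6.846 (left) → 1 crossing.
Larch: 3–4 at x≈4.729 (left), 6–1 at x≈11.633 (left) → 0 crossings.
Only Basin has an odd count, so the point is inside Basin.

Basin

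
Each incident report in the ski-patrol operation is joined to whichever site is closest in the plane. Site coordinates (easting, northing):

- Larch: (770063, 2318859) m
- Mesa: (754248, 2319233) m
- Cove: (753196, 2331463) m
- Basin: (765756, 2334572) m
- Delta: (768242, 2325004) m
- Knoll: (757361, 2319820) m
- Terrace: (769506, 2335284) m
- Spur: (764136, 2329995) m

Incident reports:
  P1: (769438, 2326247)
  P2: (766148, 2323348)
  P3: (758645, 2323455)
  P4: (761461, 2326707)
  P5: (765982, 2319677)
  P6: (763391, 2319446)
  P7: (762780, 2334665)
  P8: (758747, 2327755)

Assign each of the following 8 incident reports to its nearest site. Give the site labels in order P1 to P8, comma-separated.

P1 → Delta (d²=2975465.00)
P2 → Delta (d²=7127172.00)
P3 → Knoll (d²=14861881.00)
P4 → Spur (d²=17966569.00)
P5 → Larch (d²=17323685.00)
P6 → Knoll (d²=36500776.00)
P7 → Basin (d²=8865225.00)
P8 → Spur (d²=34058921.00)

Delta, Delta, Knoll, Spur, Larch, Knoll, Basin, Spur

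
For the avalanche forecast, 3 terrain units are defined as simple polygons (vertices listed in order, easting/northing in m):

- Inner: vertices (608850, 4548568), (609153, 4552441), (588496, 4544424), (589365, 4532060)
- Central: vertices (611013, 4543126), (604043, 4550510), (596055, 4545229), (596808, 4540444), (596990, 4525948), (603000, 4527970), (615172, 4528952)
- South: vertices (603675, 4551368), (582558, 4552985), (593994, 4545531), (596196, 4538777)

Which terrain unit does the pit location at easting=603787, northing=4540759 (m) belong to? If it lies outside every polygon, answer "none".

Central

Cast a ray rightward from (603787, 4540759). For each polygon, the edges (by vertex number in listed order) whose endpoints lie on opposite sides of northing = 4540759, where each meets that height, and whether that is right or left of the point:
Inner: 3–4 at easting≈588753.6 (left), 4–1 at easting≈599632.7 (left) → 0 crossings.
Central: 3–4 at easting≈596758.4 (left), 7–1 at easting≈611707.5 (right) → 1 crossing.
South: 3–4 at easting≈595549.8 (left), 4–1 at easting≈597373.3 (left) → 0 crossings.
Only Central has an odd count, so the point is inside Central.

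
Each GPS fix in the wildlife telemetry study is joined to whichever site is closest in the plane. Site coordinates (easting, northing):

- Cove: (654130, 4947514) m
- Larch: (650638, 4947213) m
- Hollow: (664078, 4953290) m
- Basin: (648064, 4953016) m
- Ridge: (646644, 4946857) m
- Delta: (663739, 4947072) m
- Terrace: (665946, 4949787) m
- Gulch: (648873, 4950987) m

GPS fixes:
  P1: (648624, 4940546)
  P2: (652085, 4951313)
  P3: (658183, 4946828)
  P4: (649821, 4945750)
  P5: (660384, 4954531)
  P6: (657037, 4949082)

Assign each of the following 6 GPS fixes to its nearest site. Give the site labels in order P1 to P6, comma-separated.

Ridge, Gulch, Cove, Larch, Hollow, Cove

P1 → Ridge (d²=43749121.00)
P2 → Gulch (d²=10423220.00)
P3 → Cove (d²=16897405.00)
P4 → Larch (d²=2807858.00)
P5 → Hollow (d²=15185717.00)
P6 → Cove (d²=10909273.00)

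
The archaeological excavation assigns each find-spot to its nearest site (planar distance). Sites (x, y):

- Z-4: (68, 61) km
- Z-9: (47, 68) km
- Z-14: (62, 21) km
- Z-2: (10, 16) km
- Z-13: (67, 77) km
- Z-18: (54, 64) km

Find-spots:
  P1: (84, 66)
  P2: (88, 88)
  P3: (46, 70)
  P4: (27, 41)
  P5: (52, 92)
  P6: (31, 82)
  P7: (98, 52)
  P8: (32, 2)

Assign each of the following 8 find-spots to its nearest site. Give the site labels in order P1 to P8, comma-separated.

P1 → Z-4 (d²=281.00)
P2 → Z-13 (d²=562.00)
P3 → Z-9 (d²=5.00)
P4 → Z-2 (d²=914.00)
P5 → Z-13 (d²=450.00)
P6 → Z-9 (d²=452.00)
P7 → Z-4 (d²=981.00)
P8 → Z-2 (d²=680.00)

Z-4, Z-13, Z-9, Z-2, Z-13, Z-9, Z-4, Z-2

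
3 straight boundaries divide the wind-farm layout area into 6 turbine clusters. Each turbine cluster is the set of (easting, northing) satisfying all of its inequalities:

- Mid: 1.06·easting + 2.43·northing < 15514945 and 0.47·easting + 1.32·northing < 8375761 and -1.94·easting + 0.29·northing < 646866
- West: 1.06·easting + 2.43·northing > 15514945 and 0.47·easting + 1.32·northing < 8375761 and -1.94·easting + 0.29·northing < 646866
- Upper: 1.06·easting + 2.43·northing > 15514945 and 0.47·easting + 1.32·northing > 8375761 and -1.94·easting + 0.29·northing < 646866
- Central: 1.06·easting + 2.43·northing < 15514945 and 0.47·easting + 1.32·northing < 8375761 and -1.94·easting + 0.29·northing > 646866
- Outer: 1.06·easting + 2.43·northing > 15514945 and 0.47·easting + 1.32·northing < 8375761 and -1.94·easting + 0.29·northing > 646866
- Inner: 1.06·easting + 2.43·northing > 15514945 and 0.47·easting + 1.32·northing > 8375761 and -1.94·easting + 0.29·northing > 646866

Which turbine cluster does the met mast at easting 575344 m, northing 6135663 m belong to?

Outer

1.06·575344 + 2.43·6135663 = 15519525.730, which is > 15514945
0.47·575344 + 1.32·6135663 = 8369486.840, which is < 8375761
-1.94·575344 + 0.29·6135663 = 663174.910, which is > 646866
This sign pattern matches Outer.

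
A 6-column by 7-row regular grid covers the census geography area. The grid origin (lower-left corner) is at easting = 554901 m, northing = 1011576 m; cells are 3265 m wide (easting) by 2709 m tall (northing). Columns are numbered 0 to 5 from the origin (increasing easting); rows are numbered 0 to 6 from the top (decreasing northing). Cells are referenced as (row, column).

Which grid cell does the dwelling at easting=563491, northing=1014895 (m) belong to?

Column index: ⌊(563491 − 554901) / 3265⌋ = ⌊2.631⌋ = 2
Row offset from origin: ⌊(1014895 − 1011576) / 2709⌋ = ⌊1.225⌋ = 1 → row 5 (counted from top)

(5, 2)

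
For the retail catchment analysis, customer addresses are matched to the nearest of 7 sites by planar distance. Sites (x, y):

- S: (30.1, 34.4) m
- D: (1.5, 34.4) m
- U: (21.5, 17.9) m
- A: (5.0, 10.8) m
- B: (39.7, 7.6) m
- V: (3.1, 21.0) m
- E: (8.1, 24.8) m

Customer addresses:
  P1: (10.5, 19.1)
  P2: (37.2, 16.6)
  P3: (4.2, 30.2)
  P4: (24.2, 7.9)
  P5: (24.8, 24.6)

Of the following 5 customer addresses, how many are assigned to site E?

P1 → E
P2 → B
P3 → D
P4 → U
P5 → U
1 of the 5 goes to E.

1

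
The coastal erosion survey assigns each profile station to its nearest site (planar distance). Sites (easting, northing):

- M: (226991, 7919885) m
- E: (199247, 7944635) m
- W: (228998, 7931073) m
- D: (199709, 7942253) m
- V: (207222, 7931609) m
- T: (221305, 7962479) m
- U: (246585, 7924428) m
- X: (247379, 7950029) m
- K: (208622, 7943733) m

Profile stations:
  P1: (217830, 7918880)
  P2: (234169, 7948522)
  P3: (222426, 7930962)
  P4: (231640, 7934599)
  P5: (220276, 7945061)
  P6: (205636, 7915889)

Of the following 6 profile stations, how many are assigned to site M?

1

P1 → M
P2 → X
P3 → W
P4 → W
P5 → K
P6 → V
1 of the 6 goes to M.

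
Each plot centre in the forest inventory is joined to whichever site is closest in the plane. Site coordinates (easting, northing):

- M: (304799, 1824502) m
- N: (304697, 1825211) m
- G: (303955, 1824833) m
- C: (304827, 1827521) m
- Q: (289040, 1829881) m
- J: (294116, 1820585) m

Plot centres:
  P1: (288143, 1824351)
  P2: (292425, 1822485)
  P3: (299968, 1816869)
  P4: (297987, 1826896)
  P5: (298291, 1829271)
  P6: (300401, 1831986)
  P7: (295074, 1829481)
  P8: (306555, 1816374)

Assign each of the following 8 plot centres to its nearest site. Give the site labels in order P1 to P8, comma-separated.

P1 → Q (d²=31385509.00)
P2 → J (d²=6469481.00)
P3 → J (d²=48054560.00)
P4 → G (d²=39872993.00)
P5 → C (d²=45781796.00)
P6 → C (d²=39525701.00)
P7 → Q (d²=36569156.00)
P8 → M (d²=69147920.00)

Q, J, J, G, C, C, Q, M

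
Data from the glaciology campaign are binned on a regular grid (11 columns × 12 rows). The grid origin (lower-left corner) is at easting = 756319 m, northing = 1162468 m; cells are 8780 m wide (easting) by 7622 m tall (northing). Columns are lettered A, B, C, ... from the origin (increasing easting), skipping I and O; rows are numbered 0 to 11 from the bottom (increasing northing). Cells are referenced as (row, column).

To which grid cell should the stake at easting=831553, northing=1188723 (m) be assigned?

Column index: ⌊(831553 − 756319) / 8780⌋ = ⌊8.569⌋ = 8 → column J
Row offset from origin: ⌊(1188723 − 1162468) / 7622⌋ = ⌊3.445⌋ = 3 → row 3

(3, J)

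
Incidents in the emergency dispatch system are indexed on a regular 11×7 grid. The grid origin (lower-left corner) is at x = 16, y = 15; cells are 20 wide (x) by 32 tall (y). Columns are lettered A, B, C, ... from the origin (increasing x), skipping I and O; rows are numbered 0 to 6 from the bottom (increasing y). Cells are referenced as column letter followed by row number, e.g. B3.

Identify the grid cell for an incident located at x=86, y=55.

Column index: ⌊(86 − 16) / 20⌋ = ⌊3.500⌋ = 3 → column D
Row offset from origin: ⌊(55 − 15) / 32⌋ = ⌊1.250⌋ = 1 → row 1

D1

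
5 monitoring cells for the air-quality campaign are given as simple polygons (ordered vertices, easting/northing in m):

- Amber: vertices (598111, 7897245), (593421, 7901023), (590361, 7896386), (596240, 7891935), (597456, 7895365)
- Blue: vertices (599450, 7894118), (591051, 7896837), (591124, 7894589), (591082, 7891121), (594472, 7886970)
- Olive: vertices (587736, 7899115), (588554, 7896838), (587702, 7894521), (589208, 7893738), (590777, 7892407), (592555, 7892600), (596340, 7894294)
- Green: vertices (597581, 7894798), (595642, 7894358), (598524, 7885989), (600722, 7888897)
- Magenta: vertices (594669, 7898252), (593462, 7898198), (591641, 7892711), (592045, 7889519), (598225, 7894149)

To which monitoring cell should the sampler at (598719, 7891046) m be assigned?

Cast a ray rightward from (598719, 7891046). For each polygon, the edges (by vertex number in listed order) whose endpoints lie on opposite sides of northing = 7891046, where each meets that height, and whether that is right or left of the point:
Amber: no edge straddles that height → 0 crossings.
Blue: 4–5 at easting≈591143.3 (left), 5–1 at easting≈597310.6 (left) → 0 crossings.
Olive: no edge straddles that height → 0 crossings.
Green: 2–3 at easting≈596782.5 (left), 4–1 at easting≈599578.1 (right) → 1 crossing.
Magenta: 3–4 at easting≈591851.7 (left), 4–5 at easting≈594083.2 (left) → 0 crossings.
Only Green has an odd count, so the point is inside Green.

Green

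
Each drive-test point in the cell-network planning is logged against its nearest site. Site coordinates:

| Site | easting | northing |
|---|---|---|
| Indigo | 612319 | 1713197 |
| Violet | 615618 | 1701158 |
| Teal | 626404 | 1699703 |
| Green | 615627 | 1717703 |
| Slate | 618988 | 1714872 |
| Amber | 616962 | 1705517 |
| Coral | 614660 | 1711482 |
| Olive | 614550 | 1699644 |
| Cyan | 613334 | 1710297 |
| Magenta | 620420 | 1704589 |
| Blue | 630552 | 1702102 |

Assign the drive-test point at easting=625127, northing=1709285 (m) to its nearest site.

Squared distances to each site:
Indigo: 179348608.000; Violet: 156469210.000; Teal: 93445453.000; Green: 161112724.000; Slate: 68901890.000; Amber: 80865049.000; Coral: 114384898.000; Olive: 204821810.000; Cyan: 140098993.000; Magenta: 44208265.000; Blue: 81026114.000.
Minimum at Magenta.

Magenta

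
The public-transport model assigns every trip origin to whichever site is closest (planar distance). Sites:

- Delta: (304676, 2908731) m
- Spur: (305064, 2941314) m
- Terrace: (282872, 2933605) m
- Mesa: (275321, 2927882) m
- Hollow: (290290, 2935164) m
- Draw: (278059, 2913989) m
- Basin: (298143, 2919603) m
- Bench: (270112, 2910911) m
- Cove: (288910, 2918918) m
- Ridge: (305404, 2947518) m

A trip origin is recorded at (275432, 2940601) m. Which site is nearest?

Terrace

Squared distances to each site:
Delta: 1870908436.000; Spur: 878563793.000; Terrace: 104297616.000; Mesa: 161785282.000; Hollow: 250321133.000; Draw: 715099673.000; Basin: 956705525.000; Bench: 909798500.000; Cove: 651808973.000; Ridge: 946165673.000.
Minimum at Terrace.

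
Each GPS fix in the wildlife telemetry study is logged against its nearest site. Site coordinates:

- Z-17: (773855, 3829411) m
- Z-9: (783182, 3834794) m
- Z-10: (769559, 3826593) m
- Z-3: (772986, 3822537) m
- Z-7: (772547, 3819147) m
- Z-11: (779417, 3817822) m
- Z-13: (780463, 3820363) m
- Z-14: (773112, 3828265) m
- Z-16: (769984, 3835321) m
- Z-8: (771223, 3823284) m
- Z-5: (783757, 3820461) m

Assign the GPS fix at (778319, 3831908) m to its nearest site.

Z-17

Squared distances to each site:
Z-17: 26162305.000; Z-9: 31977765.000; Z-10: 104986825.000; Z-3: 116256530.000; Z-7: 196159105.000; Z-11: 199621000.000; Z-13: 137883761.000; Z-14: 40384298.000; Z-16: 81120794.000; Z-8: 124726592.000; Z-5: 160605653.000.
Minimum at Z-17.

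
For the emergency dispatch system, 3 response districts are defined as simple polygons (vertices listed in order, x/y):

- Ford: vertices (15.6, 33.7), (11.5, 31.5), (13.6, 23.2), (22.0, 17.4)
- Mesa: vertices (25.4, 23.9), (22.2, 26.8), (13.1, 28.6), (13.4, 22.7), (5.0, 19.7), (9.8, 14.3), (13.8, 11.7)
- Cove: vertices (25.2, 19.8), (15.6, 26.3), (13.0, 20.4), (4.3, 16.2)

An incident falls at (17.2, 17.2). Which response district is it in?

Mesa

Cast a ray rightward from (17.2, 17.2). For each polygon, the edges (by vertex number in listed order) whose endpoints lie on opposite sides of y = 17.2, where each meets that height, and whether that is right or left of the point:
Ford: no edge straddles that height → 0 crossings.
Mesa: 5–6 at x≈7.22 (left), 7–1 at x≈19.03 (right) → 1 crossing.
Cove: 3–4 at x≈6.37 (left), 4–1 at x≈10.11 (left) → 0 crossings.
Only Mesa has an odd count, so the point is inside Mesa.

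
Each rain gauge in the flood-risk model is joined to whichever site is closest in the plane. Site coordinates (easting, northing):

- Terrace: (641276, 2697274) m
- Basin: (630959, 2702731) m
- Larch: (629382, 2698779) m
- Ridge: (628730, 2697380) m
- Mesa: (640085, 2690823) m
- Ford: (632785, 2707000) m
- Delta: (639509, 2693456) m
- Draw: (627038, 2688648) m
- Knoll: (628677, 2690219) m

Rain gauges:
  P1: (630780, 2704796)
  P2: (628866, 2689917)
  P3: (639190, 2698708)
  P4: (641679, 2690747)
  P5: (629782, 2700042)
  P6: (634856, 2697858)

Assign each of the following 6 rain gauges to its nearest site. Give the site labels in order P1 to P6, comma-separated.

P1 → Basin (d²=4296266.00)
P2 → Knoll (d²=126925.00)
P3 → Terrace (d²=6407752.00)
P4 → Mesa (d²=2546612.00)
P5 → Larch (d²=1755169.00)
P6 → Larch (d²=30812917.00)

Basin, Knoll, Terrace, Mesa, Larch, Larch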